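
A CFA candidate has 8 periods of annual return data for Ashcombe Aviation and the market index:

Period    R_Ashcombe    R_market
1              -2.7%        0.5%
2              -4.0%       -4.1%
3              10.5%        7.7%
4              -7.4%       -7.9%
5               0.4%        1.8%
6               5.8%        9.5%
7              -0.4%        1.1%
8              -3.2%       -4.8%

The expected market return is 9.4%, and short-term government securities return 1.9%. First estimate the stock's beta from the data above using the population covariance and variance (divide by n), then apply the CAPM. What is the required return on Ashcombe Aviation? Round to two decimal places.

8.54%

Mean R_i = (-2.7 − 4.0 + 10.5 − 7.4 + 0.4 + 5.8 − 0.4 − 3.2) / 8 = -0.1250%
Mean R_m = (0.5 − 4.1 + 7.7 − 7.9 + 1.8 + 9.5 + 1.1 − 4.8) / 8 = 0.4750%
Σ(R_i − R̄_i)(R_m − R̄_m) = 225.5750  ⇒  Cov = 225.5750 / 8 = 28.1969
Σ(R_m − R̄_m)² = 254.6950  ⇒  Var(R_m) = 254.6950 / 8 = 31.8369
β = Cov / Var(R_m) = 28.1969 / 31.8369 = 0.8857
MRP = 9.4% − 1.9% = 7.50%
E(R) = R_f + β × MRP = 1.9% + 0.8857 × 7.5% = 8.54%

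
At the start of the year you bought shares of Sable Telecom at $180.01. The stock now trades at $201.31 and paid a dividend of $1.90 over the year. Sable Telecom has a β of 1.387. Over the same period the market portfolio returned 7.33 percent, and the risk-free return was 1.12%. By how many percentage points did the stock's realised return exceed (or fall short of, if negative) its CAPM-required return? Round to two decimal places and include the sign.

+3.15%

Realised HPR = (P1 + D1 − P0) / P0 = (201.31 + 1.90 − 180.01) / 180.01 = 23.20 / 180.01 = 12.8882%
MRP = 7.33% − 1.12% = 6.21%
CAPM required = R_f + β·MRP = 1.12% + 1.387 × 6.21% = 9.73327%
α = realised − required = 12.8882% − 9.73327% = +3.15%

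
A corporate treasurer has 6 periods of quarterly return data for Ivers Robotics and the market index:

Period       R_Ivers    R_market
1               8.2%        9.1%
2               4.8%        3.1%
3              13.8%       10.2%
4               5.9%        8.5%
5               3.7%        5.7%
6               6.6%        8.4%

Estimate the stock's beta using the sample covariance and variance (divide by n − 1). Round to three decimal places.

Mean R_i = (8.2 + 4.8 + 13.8 + 5.9 + 3.7 + 6.6) / 6 = 7.1667%
Mean R_m = (9.1 + 3.1 + 10.2 + 8.5 + 5.7 + 8.4) / 6 = 7.5000%
Σ(R_i − R̄_i)(R_m − R̄_m) = 34.4400  ⇒  Cov = 34.4400 / 5 = 6.8880
Σ(R_m − R̄_m)² = 34.2600  ⇒  Var(R_m) = 34.2600 / 5 = 6.8520
β = Cov / Var(R_m) = 6.8880 / 6.8520 = 1.0053

1.005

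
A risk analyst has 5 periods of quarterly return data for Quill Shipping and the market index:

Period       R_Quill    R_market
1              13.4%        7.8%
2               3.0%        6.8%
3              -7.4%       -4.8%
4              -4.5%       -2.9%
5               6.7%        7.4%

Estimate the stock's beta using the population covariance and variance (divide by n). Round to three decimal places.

Mean R_i = (13.4 + 3.0 − 7.4 − 4.5 + 6.7) / 5 = 2.2400%
Mean R_m = (7.8 + 6.8 − 4.8 − 2.9 + 7.4) / 5 = 2.8600%
Σ(R_i − R̄_i)(R_m − R̄_m) = 191.0380  ⇒  Cov = 191.0380 / 5 = 38.2076
Σ(R_m − R̄_m)² = 152.3920  ⇒  Var(R_m) = 152.3920 / 5 = 30.4784
β = Cov / Var(R_m) = 38.2076 / 30.4784 = 1.2536

1.254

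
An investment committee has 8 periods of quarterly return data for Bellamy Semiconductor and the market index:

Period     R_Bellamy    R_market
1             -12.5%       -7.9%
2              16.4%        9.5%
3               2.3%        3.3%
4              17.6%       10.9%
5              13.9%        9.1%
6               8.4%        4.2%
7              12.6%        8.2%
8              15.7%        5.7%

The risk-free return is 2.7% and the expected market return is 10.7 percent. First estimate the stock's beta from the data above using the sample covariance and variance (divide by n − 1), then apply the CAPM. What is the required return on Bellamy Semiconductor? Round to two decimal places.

Mean R_i = (-12.5 + 16.4 + 2.3 + 17.6 + 13.9 + 8.4 + 12.6 + 15.7) / 8 = 9.3000%
Mean R_m = (-7.9 + 9.5 + 3.3 + 10.9 + 9.1 + 4.2 + 8.2 + 5.7) / 8 = 5.3750%
Σ(R_i − R̄_i)(R_m − R̄_m) = 408.6600  ⇒  Cov = 408.6600 / 7 = 58.3800
Σ(R_m − R̄_m)² = 251.4150  ⇒  Var(R_m) = 251.4150 / 7 = 35.9164
β = Cov / Var(R_m) = 58.3800 / 35.9164 = 1.6254
MRP = 10.7% − 2.7% = 8.00%
E(R) = R_f + β × MRP = 2.7% + 1.6254 × 8.0% = 15.70%

15.70%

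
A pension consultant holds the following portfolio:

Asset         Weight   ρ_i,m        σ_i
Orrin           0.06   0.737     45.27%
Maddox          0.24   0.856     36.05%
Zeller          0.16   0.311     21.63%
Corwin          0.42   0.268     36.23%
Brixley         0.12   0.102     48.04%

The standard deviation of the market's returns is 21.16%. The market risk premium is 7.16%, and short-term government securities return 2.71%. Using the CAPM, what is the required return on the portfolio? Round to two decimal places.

7.84%

β_Orrin = 0.737 × 45.27% / 21.16% = 1.5767
β_Maddox = 0.856 × 36.05% / 21.16% = 1.4584
β_Zeller = 0.311 × 21.63% / 21.16% = 0.3179
β_Corwin = 0.268 × 36.23% / 21.16% = 0.4589
β_Brixley = 0.102 × 48.04% / 21.16% = 0.2316
β_P = Σ w_i β_i = 0.06×1.5767 + 0.24×1.4584 + 0.16×0.3179 + 0.42×0.4589 + 0.12×0.2316 = 0.7160
E(R_P) = R_f + β_P × MRP = 2.71% + 0.7160 × 7.16% = 7.84%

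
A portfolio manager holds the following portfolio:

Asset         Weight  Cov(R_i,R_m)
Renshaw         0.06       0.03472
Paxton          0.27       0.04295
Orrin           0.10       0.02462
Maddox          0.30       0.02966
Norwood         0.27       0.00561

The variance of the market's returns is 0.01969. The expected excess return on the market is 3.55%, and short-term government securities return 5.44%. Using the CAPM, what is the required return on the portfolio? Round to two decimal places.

10.23%

β_Renshaw = 0.03472 / 0.01969 = 1.7633
β_Paxton = 0.04295 / 0.01969 = 2.1813
β_Orrin = 0.02462 / 0.01969 = 1.2504
β_Maddox = 0.02966 / 0.01969 = 1.5063
β_Norwood = 0.00561 / 0.01969 = 0.2849
β_P = Σ w_i β_i = 0.06×1.7633 + 0.27×2.1813 + 0.10×1.2504 + 0.30×1.5063 + 0.27×0.2849 = 1.3486
E(R_P) = R_f + β_P × MRP = 5.44% + 1.3486 × 3.55% = 10.23%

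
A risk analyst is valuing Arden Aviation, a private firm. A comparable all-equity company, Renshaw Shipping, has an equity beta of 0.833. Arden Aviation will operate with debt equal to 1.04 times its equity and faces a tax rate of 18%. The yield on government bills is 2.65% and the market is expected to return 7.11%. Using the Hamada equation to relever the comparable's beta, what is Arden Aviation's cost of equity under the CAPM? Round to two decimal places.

β_L = β_U × [1 + (1 − t)(D/E)] = 0.833 × [1 + (1 − 0.18) × 1.04]
    = 0.833 × [1 + 0.82 × 1.04] = 0.833 × 1.8528 = 1.5434
MRP = 7.11% − 2.65% = 4.46%
E(R) = R_f + β_L × MRP = 2.65% + 1.5434 × 4.46% = 9.53%

9.53%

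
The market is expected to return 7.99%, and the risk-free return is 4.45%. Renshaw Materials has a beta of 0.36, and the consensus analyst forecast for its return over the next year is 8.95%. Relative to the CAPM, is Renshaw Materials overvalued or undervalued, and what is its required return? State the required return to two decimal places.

Undervalued; required return 5.72%

MRP = 7.99% − 4.45% = 3.54%
Required return = R_f + β·MRP = 4.45% + 0.36 × 3.54% = 5.72%
Forecast 8.95% > required 5.72% → the stock plots above the SML → undervalued.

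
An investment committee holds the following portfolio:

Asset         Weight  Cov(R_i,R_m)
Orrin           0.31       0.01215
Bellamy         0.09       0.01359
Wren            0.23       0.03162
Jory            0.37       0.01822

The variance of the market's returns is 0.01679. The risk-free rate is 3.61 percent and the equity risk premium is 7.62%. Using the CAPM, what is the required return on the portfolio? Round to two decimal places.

12.23%

β_Orrin = 0.01215 / 0.01679 = 0.7236
β_Bellamy = 0.01359 / 0.01679 = 0.8094
β_Wren = 0.03162 / 0.01679 = 1.8833
β_Jory = 0.01822 / 0.01679 = 1.0852
β_P = Σ w_i β_i = 0.31×0.7236 + 0.09×0.8094 + 0.23×1.8833 + 0.37×1.0852 = 1.1318
E(R_P) = R_f + β_P × MRP = 3.61% + 1.1318 × 7.62% = 12.23%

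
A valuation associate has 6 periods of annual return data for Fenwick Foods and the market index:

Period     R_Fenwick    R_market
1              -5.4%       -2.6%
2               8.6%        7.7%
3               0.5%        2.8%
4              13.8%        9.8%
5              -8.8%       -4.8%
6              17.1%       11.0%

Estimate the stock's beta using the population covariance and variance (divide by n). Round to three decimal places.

Mean R_i = (-5.4 + 8.6 + 0.5 + 13.8 − 8.8 + 17.1) / 6 = 4.3000%
Mean R_m = (-2.6 + 7.7 + 2.8 + 9.8 − 4.8 + 11.0) / 6 = 3.9833%
Σ(R_i − R̄_i)(R_m − R̄_m) = 344.4700  ⇒  Cov = 344.4700 / 6 = 57.4117
Σ(R_m − R̄_m)² = 218.7683  ⇒  Var(R_m) = 218.7683 / 6 = 36.4614
β = Cov / Var(R_m) = 57.4117 / 36.4614 = 1.5746

1.575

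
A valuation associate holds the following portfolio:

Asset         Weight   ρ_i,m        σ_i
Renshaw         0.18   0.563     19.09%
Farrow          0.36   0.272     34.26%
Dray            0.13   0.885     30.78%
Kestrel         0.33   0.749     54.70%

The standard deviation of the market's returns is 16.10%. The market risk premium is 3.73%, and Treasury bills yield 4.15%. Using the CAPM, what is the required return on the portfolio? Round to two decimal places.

β_Renshaw = 0.563 × 19.09% / 16.10% = 0.6676
β_Farrow = 0.272 × 34.26% / 16.10% = 0.5788
β_Dray = 0.885 × 30.78% / 16.10% = 1.6919
β_Kestrel = 0.749 × 54.70% / 16.10% = 2.5447
β_P = Σ w_i β_i = 0.18×0.6676 + 0.36×0.5788 + 0.13×1.6919 + 0.33×2.5447 = 1.3882
E(R_P) = R_f + β_P × MRP = 4.15% + 1.3882 × 3.73% = 9.33%

9.33%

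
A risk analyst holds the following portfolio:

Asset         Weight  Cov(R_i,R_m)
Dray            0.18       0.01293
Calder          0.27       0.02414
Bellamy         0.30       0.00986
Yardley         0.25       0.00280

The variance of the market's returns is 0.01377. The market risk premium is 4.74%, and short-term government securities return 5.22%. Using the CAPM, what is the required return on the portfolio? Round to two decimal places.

β_Dray = 0.01293 / 0.01377 = 0.9390
β_Calder = 0.02414 / 0.01377 = 1.7531
β_Bellamy = 0.00986 / 0.01377 = 0.7160
β_Yardley = 0.00280 / 0.01377 = 0.2033
β_P = Σ w_i β_i = 0.18×0.9390 + 0.27×1.7531 + 0.30×0.7160 + 0.25×0.2033 = 0.9080
E(R_P) = R_f + β_P × MRP = 5.22% + 0.9080 × 4.74% = 9.52%

9.52%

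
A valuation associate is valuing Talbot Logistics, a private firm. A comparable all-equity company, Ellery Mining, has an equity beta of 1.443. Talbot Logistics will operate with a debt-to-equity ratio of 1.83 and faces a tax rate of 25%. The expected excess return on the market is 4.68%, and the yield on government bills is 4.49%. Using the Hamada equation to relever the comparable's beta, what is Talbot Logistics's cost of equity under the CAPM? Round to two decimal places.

20.51%

β_L = β_U × [1 + (1 − t)(D/E)] = 1.443 × [1 + (1 − 0.25) × 1.83]
    = 1.443 × [1 + 0.75 × 1.83] = 1.443 × 2.3725 = 3.4235
E(R) = R_f + β_L × MRP = 4.49% + 3.4235 × 4.68% = 20.51%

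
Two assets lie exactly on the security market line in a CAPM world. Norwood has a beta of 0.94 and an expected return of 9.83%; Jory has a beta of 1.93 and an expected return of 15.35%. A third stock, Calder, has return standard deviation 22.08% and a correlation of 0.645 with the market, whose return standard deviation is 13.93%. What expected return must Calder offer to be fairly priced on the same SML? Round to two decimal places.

10.29%

MRP = (15.35% − 9.83%) / (1.93 − 0.94) = 5.5758%
R_f = 9.83% − 0.94 × 5.5758% = 4.5887%
β_Calder = ρ·σ_i/σ_m = 0.645 × 22.08 / 13.93 = 1.0224
E(R_Calder) = R_f + β × MRP = 4.5887% + 1.0224 × 5.5758% = 10.29%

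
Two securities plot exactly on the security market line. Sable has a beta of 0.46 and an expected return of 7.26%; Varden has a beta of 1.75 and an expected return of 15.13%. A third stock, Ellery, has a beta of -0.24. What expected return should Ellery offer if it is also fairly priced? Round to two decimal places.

MRP (SML slope) = (15.13% − 7.26%) / (1.75 − 0.46) = 7.87% / 1.29 = 6.1008%
R_f (intercept) = 7.26% − 0.46 × 6.1008% = 4.4536%
E(R_Ellery) = R_f + β × MRP = 4.4536% + -0.24 × 6.1008% = 2.99%

2.99%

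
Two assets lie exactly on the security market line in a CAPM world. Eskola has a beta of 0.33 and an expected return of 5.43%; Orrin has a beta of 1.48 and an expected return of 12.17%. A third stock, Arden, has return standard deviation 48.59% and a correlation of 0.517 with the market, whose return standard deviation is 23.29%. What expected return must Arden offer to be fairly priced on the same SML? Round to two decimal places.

9.82%

MRP = (12.17% − 5.43%) / (1.48 − 0.33) = 5.8609%
R_f = 5.43% − 0.33 × 5.8609% = 3.4959%
β_Arden = ρ·σ_i/σ_m = 0.517 × 48.59 / 23.29 = 1.0786
E(R_Arden) = R_f + β × MRP = 3.4959% + 1.0786 × 5.8609% = 9.82%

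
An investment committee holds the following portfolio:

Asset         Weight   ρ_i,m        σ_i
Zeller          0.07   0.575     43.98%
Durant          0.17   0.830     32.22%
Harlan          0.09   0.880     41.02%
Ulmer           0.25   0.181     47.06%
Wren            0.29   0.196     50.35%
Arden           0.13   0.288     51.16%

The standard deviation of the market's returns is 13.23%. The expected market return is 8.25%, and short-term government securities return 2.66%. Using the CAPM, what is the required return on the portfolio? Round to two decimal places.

9.62%

β_Zeller = 0.575 × 43.98% / 13.23% = 1.9115
β_Durant = 0.830 × 32.22% / 13.23% = 2.0214
β_Harlan = 0.880 × 41.02% / 13.23% = 2.7285
β_Ulmer = 0.181 × 47.06% / 13.23% = 0.6438
β_Wren = 0.196 × 50.35% / 13.23% = 0.7459
β_Arden = 0.288 × 51.16% / 13.23% = 1.1137
β_P = Σ w_i β_i = 0.07×1.9115 + 0.17×2.0214 + 0.09×2.7285 + 0.25×0.6438 + 0.29×0.7459 + 0.13×1.1137 = 1.2451
MRP = 8.25% − 2.66% = 5.59%
E(R_P) = R_f + β_P × MRP = 2.66% + 1.2451 × 5.59% = 9.62%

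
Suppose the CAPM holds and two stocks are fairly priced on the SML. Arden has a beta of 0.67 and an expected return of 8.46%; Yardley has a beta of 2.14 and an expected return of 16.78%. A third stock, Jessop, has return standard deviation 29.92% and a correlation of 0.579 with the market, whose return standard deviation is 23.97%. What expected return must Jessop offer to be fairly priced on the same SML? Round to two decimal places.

8.76%

MRP = (16.78% − 8.46%) / (2.14 − 0.67) = 5.6599%
R_f = 8.46% − 0.67 × 5.6599% = 4.6679%
β_Jessop = ρ·σ_i/σ_m = 0.579 × 29.92 / 23.97 = 0.7227
E(R_Jessop) = R_f + β × MRP = 4.6679% + 0.7227 × 5.6599% = 8.76%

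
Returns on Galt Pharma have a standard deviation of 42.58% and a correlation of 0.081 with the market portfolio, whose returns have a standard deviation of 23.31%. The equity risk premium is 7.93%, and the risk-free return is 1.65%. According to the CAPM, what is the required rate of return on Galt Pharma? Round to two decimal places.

2.82%

β = ρ × σ_i / σ_m = 0.081 × 42.58% / 23.31% = 0.1480
E(R) = 1.65% + 0.1480 × 7.93% = 2.82%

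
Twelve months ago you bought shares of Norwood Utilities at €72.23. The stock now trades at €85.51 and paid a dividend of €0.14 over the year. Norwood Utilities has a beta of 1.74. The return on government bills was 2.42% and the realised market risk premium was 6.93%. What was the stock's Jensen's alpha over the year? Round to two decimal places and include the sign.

+4.10%

Realised HPR = (P1 + D1 − P0) / P0 = (85.51 + 0.14 − 72.23) / 72.23 = 13.42 / 72.23 = 18.5795%
CAPM required = R_f + β·MRP = 2.42% + 1.74 × 6.93% = 14.4782%
α = realised − required = 18.5795% − 14.4782% = +4.10%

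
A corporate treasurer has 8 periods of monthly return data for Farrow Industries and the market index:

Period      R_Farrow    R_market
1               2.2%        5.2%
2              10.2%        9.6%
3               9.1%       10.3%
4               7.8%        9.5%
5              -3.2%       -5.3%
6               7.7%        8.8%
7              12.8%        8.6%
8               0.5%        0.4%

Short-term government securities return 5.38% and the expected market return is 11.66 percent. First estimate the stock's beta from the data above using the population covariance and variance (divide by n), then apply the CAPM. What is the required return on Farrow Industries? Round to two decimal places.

Mean R_i = (2.2 + 10.2 + 9.1 + 7.8 − 3.2 + 7.7 + 12.8 + 0.5) / 8 = 5.8875%
Mean R_m = (5.2 + 9.6 + 10.3 + 9.5 − 5.3 + 8.8 + 8.6 + 0.4) / 8 = 5.8875%
Σ(R_i − R̄_i)(R_m − R̄_m) = 194.8888  ⇒  Cov = 194.8888 / 8 = 24.3611
Σ(R_m − R̄_m)² = 217.8888  ⇒  Var(R_m) = 217.8888 / 8 = 27.2361
β = Cov / Var(R_m) = 24.3611 / 27.2361 = 0.8944
MRP = 11.66% − 5.38% = 6.28%
E(R) = R_f + β × MRP = 5.38% + 0.8944 × 6.28% = 11.00%

11.00%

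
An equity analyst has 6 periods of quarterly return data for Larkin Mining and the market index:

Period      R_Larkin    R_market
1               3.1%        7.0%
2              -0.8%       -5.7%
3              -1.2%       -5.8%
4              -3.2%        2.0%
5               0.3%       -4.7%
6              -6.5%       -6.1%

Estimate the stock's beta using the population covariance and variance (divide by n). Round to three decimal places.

0.313

Mean R_i = (3.1 − 0.8 − 1.2 − 3.2 + 0.3 − 6.5) / 6 = -1.3833%
Mean R_m = (7.0 − 5.7 − 5.8 + 2.0 − 4.7 − 6.1) / 6 = -2.2167%
Σ(R_i − R̄_i)(R_m − R̄_m) = 46.6617  ⇒  Cov = 46.6617 / 6 = 7.7770
Σ(R_m − R̄_m)² = 148.9483  ⇒  Var(R_m) = 148.9483 / 6 = 24.8247
β = Cov / Var(R_m) = 7.7770 / 24.8247 = 0.3133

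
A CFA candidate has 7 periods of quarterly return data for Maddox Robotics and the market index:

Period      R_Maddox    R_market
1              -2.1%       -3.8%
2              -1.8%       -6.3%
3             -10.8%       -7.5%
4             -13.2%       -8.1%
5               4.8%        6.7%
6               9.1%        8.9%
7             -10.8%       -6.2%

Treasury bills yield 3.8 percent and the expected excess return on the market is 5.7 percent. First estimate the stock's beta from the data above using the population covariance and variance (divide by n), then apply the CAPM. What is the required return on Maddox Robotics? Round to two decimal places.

10.05%

Mean R_i = (-2.1 − 1.8 − 10.8 − 13.2 + 4.8 + 9.1 − 10.8) / 7 = -3.5429%
Mean R_m = (-3.8 − 6.3 − 7.5 − 8.1 + 6.7 + 8.9 − 6.2) / 7 = -2.3286%
Σ(R_i − R̄_i)(R_m − R̄_m) = 329.6014  ⇒  Cov = 329.6014 / 7 = 47.0859
Σ(R_m − R̄_m)² = 300.5743  ⇒  Var(R_m) = 300.5743 / 7 = 42.9392
β = Cov / Var(R_m) = 47.0859 / 42.9392 = 1.0966
E(R) = R_f + β × MRP = 3.8% + 1.0966 × 5.7% = 10.05%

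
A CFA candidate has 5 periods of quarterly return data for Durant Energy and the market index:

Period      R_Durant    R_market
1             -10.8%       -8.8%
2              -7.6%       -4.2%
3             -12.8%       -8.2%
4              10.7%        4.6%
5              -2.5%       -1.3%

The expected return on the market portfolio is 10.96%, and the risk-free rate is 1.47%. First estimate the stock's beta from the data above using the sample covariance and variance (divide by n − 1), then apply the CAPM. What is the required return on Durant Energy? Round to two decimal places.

17.31%

Mean R_i = (-10.8 − 7.6 − 12.8 + 10.7 − 2.5) / 5 = -4.6000%
Mean R_m = (-8.8 − 4.2 − 8.2 + 4.6 − 1.3) / 5 = -3.5800%
Σ(R_i − R̄_i)(R_m − R̄_m) = 202.0500  ⇒  Cov = 202.0500 / 4 = 50.5125
Σ(R_m − R̄_m)² = 121.0880  ⇒  Var(R_m) = 121.0880 / 4 = 30.2720
β = Cov / Var(R_m) = 50.5125 / 30.2720 = 1.6686
MRP = 10.96% − 1.47% = 9.49%
E(R) = R_f + β × MRP = 1.47% + 1.6686 × 9.49% = 17.31%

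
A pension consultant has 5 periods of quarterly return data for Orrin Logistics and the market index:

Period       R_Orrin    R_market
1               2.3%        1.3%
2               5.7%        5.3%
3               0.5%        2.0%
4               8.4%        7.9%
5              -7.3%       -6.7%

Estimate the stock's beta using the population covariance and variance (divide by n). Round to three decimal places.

1.072

Mean R_i = (2.3 + 5.7 + 0.5 + 8.4 − 7.3) / 5 = 1.9200%
Mean R_m = (1.3 + 5.3 + 2.0 + 7.9 − 6.7) / 5 = 1.9600%
Σ(R_i − R̄_i)(R_m − R̄_m) = 130.6540  ⇒  Cov = 130.6540 / 5 = 26.1308
Σ(R_m − R̄_m)² = 121.8720  ⇒  Var(R_m) = 121.8720 / 5 = 24.3744
β = Cov / Var(R_m) = 26.1308 / 24.3744 = 1.0721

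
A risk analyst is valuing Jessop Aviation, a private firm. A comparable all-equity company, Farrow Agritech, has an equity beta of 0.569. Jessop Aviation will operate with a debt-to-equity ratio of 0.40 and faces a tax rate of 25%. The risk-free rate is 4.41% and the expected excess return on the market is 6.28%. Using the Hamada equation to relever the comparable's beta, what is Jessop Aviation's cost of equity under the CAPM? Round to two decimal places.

β_L = β_U × [1 + (1 − t)(D/E)] = 0.569 × [1 + (1 − 0.25) × 0.40]
    = 0.569 × [1 + 0.75 × 0.40] = 0.569 × 1.3000 = 0.7397
E(R) = R_f + β_L × MRP = 4.41% + 0.7397 × 6.28% = 9.06%

9.06%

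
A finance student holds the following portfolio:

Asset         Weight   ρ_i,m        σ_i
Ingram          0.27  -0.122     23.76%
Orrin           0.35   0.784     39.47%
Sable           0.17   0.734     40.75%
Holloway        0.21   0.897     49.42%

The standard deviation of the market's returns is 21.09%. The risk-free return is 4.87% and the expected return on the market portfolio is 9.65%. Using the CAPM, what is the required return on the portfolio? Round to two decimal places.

β_Ingram = -0.122 × 23.76% / 21.09% = -0.1374
β_Orrin = 0.784 × 39.47% / 21.09% = 1.4673
β_Sable = 0.734 × 40.75% / 21.09% = 1.4182
β_Holloway = 0.897 × 49.42% / 21.09% = 2.1019
β_P = Σ w_i β_i = 0.27×-0.1374 + 0.35×1.4673 + 0.17×1.4182 + 0.21×2.1019 = 1.1590
MRP = 9.65% − 4.87% = 4.78%
E(R_P) = R_f + β_P × MRP = 4.87% + 1.1590 × 4.78% = 10.41%

10.41%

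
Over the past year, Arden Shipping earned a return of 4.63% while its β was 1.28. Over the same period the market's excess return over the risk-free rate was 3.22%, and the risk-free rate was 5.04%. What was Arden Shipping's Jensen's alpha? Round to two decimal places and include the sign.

CAPM benchmark = R_f + β(R_m − R_f) = 5.04% + 1.28 × 3.22% = 9.1616%
α = actual − benchmark = 4.63% − 9.1616% = -4.53%

-4.53%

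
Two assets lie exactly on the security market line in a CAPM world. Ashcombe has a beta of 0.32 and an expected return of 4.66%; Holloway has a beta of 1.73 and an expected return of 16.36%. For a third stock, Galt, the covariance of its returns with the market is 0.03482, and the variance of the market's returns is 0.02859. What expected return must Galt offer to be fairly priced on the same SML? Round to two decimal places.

12.11%

MRP = (16.36% − 4.66%) / (1.73 − 0.32) = 8.2979%
R_f = 4.66% − 0.32 × 8.2979% = 2.0047%
β_Galt = Cov / Var(R_m) = 0.03482 / 0.02859 = 1.2179
E(R_Galt) = R_f + β × MRP = 2.0047% + 1.2179 × 8.2979% = 12.11%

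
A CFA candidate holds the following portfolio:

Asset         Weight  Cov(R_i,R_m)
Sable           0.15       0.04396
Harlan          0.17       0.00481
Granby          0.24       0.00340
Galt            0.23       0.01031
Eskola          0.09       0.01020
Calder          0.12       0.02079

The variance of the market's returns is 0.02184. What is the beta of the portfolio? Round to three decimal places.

0.642

β_Sable = 0.04396 / 0.02184 = 2.0128
β_Harlan = 0.00481 / 0.02184 = 0.2202
β_Granby = 0.00340 / 0.02184 = 0.1557
β_Galt = 0.01031 / 0.02184 = 0.4721
β_Eskola = 0.01020 / 0.02184 = 0.4670
β_Calder = 0.02079 / 0.02184 = 0.9519
β_P = Σ w_i β_i = 0.15×2.0128 + 0.17×0.2202 + 0.24×0.1557 + 0.23×0.4721 + 0.09×0.4670 + 0.12×0.9519 = 0.6416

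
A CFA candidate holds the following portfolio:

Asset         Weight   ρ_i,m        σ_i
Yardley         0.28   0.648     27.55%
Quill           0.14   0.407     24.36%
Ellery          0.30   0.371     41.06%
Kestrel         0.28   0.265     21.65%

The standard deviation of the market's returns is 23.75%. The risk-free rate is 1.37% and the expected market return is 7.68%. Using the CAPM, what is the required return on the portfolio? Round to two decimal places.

β_Yardley = 0.648 × 27.55% / 23.75% = 0.7517
β_Quill = 0.407 × 24.36% / 23.75% = 0.4175
β_Ellery = 0.371 × 41.06% / 23.75% = 0.6414
β_Kestrel = 0.265 × 21.65% / 23.75% = 0.2416
β_P = Σ w_i β_i = 0.28×0.7517 + 0.14×0.4175 + 0.30×0.6414 + 0.28×0.2416 = 0.5290
MRP = 7.68% − 1.37% = 6.31%
E(R_P) = R_f + β_P × MRP = 1.37% + 0.5290 × 6.31% = 4.71%

4.71%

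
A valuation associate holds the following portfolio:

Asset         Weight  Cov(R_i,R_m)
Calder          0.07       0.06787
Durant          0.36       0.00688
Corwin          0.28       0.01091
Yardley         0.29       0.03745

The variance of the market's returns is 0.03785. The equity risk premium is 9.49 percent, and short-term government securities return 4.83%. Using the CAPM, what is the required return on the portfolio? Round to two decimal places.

10.13%

β_Calder = 0.06787 / 0.03785 = 1.7931
β_Durant = 0.00688 / 0.03785 = 0.1818
β_Corwin = 0.01091 / 0.03785 = 0.2882
β_Yardley = 0.03745 / 0.03785 = 0.9894
β_P = Σ w_i β_i = 0.07×1.7931 + 0.36×0.1818 + 0.28×0.2882 + 0.29×0.9894 = 0.5586
E(R_P) = R_f + β_P × MRP = 4.83% + 0.5586 × 9.49% = 10.13%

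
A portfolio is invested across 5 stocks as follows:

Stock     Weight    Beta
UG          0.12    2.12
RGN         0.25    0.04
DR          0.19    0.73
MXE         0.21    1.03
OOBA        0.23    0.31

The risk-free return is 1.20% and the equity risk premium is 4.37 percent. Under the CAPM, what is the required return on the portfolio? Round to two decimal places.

β_P = Σ w_i β_i = 0.12×2.12 + 0.25×0.04 + 0.19×0.73 + 0.21×1.03 + 0.23×0.31 = 0.6907
E(R_P) = R_f + β_P × MRP = 1.20% + 0.6907 × 4.37% = 4.22%

4.22%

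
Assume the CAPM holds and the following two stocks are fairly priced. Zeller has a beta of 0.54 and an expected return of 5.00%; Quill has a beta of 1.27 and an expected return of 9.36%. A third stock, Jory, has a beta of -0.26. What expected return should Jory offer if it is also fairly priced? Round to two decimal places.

MRP (SML slope) = (9.36% − 5.00%) / (1.27 − 0.54) = 4.36% / 0.73 = 5.9726%
R_f (intercept) = 5.00% − 0.54 × 5.9726% = 1.7748%
E(R_Jory) = R_f + β × MRP = 1.7748% + -0.26 × 5.9726% = 0.22%

0.22%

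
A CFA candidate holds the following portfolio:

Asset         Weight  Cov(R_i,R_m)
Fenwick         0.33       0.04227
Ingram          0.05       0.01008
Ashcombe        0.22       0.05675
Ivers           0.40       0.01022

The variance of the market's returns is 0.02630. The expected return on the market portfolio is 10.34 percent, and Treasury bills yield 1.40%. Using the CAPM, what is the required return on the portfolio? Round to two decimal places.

β_Fenwick = 0.04227 / 0.02630 = 1.6072
β_Ingram = 0.01008 / 0.02630 = 0.3833
β_Ashcombe = 0.05675 / 0.02630 = 2.1578
β_Ivers = 0.01022 / 0.02630 = 0.3886
β_P = Σ w_i β_i = 0.33×1.6072 + 0.05×0.3833 + 0.22×2.1578 + 0.40×0.3886 = 1.1797
MRP = 10.34% − 1.40% = 8.94%
E(R_P) = R_f + β_P × MRP = 1.40% + 1.1797 × 8.94% = 11.95%

11.95%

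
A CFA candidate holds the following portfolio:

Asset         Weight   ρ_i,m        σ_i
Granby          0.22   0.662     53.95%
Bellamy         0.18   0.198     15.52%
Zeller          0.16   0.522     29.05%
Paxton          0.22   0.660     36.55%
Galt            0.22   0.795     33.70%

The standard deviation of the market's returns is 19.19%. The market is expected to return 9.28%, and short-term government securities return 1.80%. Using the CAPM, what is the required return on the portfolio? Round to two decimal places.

β_Granby = 0.662 × 53.95% / 19.19% = 1.8611
β_Bellamy = 0.198 × 15.52% / 19.19% = 0.1601
β_Zeller = 0.522 × 29.05% / 19.19% = 0.7902
β_Paxton = 0.660 × 36.55% / 19.19% = 1.2571
β_Galt = 0.795 × 33.70% / 19.19% = 1.3961
β_P = Σ w_i β_i = 0.22×1.8611 + 0.18×0.1601 + 0.16×0.7902 + 0.22×1.2571 + 0.22×1.3961 = 1.1484
MRP = 9.28% − 1.80% = 7.48%
E(R_P) = R_f + β_P × MRP = 1.80% + 1.1484 × 7.48% = 10.39%

10.39%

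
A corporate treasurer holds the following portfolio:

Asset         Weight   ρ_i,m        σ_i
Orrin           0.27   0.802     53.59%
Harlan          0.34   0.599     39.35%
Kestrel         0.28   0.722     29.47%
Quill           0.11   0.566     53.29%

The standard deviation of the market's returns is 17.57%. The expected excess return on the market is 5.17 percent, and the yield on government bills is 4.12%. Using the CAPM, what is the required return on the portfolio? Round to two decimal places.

12.62%

β_Orrin = 0.802 × 53.59% / 17.57% = 2.4462
β_Harlan = 0.599 × 39.35% / 17.57% = 1.3415
β_Kestrel = 0.722 × 29.47% / 17.57% = 1.2110
β_Quill = 0.566 × 53.29% / 17.57% = 1.7167
β_P = Σ w_i β_i = 0.27×2.4462 + 0.34×1.3415 + 0.28×1.2110 + 0.11×1.7167 = 1.6445
E(R_P) = R_f + β_P × MRP = 4.12% + 1.6445 × 5.17% = 12.62%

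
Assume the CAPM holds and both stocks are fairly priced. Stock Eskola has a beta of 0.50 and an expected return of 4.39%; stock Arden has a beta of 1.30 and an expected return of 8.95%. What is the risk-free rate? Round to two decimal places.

1.54%

Both satisfy E(R) = R_f + β·MRP, so the slope of the SML is
MRP = (8.95% − 4.39%) / (1.30 − 0.50) = 4.56% / 0.80 = 5.7000%
R_f = E(R_Eskola) − β_Eskola·MRP = 4.39% − 0.50 × 5.7000% = 1.5400%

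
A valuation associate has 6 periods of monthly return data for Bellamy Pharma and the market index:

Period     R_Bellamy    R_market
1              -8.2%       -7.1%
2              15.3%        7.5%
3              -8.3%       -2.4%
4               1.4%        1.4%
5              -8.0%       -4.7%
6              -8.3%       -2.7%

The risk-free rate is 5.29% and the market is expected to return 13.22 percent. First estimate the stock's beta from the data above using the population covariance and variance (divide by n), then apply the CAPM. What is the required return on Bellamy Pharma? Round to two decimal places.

Mean R_i = (-8.2 + 15.3 − 8.3 + 1.4 − 8.0 − 8.3) / 6 = -2.6833%
Mean R_m = (-7.1 + 7.5 − 2.4 + 1.4 − 4.7 − 2.7) / 6 = -1.3333%
Σ(R_i − R̄_i)(R_m − R̄_m) = 233.3933  ⇒  Cov = 233.3933 / 6 = 38.8989
Σ(R_m − R̄_m)² = 133.0933  ⇒  Var(R_m) = 133.0933 / 6 = 22.1822
β = Cov / Var(R_m) = 38.8989 / 22.1822 = 1.7536
MRP = 13.22% − 5.29% = 7.93%
E(R) = R_f + β × MRP = 5.29% + 1.7536 × 7.93% = 19.20%

19.20%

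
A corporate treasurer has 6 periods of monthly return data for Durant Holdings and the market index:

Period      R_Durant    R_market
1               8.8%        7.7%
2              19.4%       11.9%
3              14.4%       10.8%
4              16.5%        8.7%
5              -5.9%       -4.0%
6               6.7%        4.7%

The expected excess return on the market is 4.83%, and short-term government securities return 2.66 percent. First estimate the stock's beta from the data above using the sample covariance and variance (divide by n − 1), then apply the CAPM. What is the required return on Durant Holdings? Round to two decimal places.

Mean R_i = (8.8 + 19.4 + 14.4 + 16.5 − 5.9 + 6.7) / 6 = 9.9833%
Mean R_m = (7.7 + 11.9 + 10.8 + 8.7 − 4.0 + 4.7) / 6 = 6.6333%
Σ(R_i − R̄_i)(R_m − R̄_m) = 255.4433  ⇒  Cov = 255.4433 / 5 = 51.0887
Σ(R_m − R̄_m)² = 167.3133  ⇒  Var(R_m) = 167.3133 / 5 = 33.4627
β = Cov / Var(R_m) = 51.0887 / 33.4627 = 1.5267
E(R) = R_f + β × MRP = 2.66% + 1.5267 × 4.83% = 10.03%

10.03%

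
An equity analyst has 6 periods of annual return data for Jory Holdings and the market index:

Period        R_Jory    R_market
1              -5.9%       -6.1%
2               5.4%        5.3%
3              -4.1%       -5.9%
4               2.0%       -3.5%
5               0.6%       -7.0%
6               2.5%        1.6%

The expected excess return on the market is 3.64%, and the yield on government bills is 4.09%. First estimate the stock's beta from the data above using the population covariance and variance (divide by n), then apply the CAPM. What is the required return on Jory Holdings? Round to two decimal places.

6.54%

Mean R_i = (-5.9 + 5.4 − 4.1 + 2.0 + 0.6 + 2.5) / 6 = 0.0833%
Mean R_m = (-6.1 + 5.3 − 5.9 − 3.5 − 7.0 + 1.6) / 6 = -2.6000%
Σ(R_i − R̄_i)(R_m − R̄_m) = 82.9000  ⇒  Cov = 82.9000 / 6 = 13.8167
Σ(R_m − R̄_m)² = 123.3600  ⇒  Var(R_m) = 123.3600 / 6 = 20.5600
β = Cov / Var(R_m) = 13.8167 / 20.5600 = 0.6720
E(R) = R_f + β × MRP = 4.09% + 0.6720 × 3.64% = 6.54%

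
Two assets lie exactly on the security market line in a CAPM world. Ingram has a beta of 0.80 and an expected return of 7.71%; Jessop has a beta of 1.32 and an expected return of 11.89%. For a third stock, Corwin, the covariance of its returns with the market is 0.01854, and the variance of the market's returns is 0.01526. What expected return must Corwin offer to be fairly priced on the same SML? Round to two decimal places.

11.05%

MRP = (11.89% − 7.71%) / (1.32 − 0.80) = 8.0385%
R_f = 7.71% − 0.80 × 8.0385% = 1.2792%
β_Corwin = Cov / Var(R_m) = 0.01854 / 0.01526 = 1.2149
E(R_Corwin) = R_f + β × MRP = 1.2792% + 1.2149 × 8.0385% = 11.05%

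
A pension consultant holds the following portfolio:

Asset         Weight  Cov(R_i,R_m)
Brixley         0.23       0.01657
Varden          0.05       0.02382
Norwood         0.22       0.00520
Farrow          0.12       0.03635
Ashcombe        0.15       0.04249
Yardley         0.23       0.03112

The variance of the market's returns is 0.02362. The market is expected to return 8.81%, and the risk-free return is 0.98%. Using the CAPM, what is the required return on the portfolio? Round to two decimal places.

β_Brixley = 0.01657 / 0.02362 = 0.7015
β_Varden = 0.02382 / 0.02362 = 1.0085
β_Norwood = 0.00520 / 0.02362 = 0.2202
β_Farrow = 0.03635 / 0.02362 = 1.5390
β_Ashcombe = 0.04249 / 0.02362 = 1.7989
β_Yardley = 0.03112 / 0.02362 = 1.3175
β_P = Σ w_i β_i = 0.23×0.7015 + 0.05×1.0085 + 0.22×0.2202 + 0.12×1.5390 + 0.15×1.7989 + 0.23×1.3175 = 1.0178
MRP = 8.81% − 0.98% = 7.83%
E(R_P) = R_f + β_P × MRP = 0.98% + 1.0178 × 7.83% = 8.95%

8.95%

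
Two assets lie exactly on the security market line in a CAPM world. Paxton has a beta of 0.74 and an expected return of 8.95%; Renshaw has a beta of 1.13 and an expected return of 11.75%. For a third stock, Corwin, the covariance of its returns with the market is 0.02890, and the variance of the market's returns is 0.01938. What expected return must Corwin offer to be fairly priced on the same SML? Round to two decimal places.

MRP = (11.75% − 8.95%) / (1.13 − 0.74) = 7.1795%
R_f = 8.95% − 0.74 × 7.1795% = 3.6372%
β_Corwin = Cov / Var(R_m) = 0.02890 / 0.01938 = 1.4912
E(R_Corwin) = R_f + β × MRP = 3.6372% + 1.4912 × 7.1795% = 14.34%

14.34%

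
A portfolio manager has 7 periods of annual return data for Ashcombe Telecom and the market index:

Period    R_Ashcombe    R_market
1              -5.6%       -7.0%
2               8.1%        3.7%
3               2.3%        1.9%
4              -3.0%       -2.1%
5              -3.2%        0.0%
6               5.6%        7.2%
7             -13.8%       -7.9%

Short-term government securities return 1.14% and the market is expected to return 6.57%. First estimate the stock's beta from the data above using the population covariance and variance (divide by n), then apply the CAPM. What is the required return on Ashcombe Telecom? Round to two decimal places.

Mean R_i = (-5.6 + 8.1 + 2.3 − 3.0 − 3.2 + 5.6 − 13.8) / 7 = -1.3714%
Mean R_m = (-7.0 + 3.7 + 1.9 − 2.1 + 0.0 + 7.2 − 7.9) / 7 = -0.6000%
Σ(R_i − R̄_i)(R_m − R̄_m) = 223.4200  ⇒  Cov = 223.4200 / 7 = 31.9171
Σ(R_m − R̄_m)² = 182.4400  ⇒  Var(R_m) = 182.4400 / 7 = 26.0629
β = Cov / Var(R_m) = 31.9171 / 26.0629 = 1.2246
MRP = 6.57% − 1.14% = 5.43%
E(R) = R_f + β × MRP = 1.14% + 1.2246 × 5.43% = 7.79%

7.79%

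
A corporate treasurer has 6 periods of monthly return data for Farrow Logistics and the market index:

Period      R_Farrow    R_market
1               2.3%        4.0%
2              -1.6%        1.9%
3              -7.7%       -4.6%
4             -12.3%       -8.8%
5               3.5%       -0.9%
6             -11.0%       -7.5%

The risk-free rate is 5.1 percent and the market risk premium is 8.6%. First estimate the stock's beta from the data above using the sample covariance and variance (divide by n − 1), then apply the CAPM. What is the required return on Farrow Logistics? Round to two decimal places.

Mean R_i = (2.3 − 1.6 − 7.7 − 12.3 + 3.5 − 11.0) / 6 = -4.4667%
Mean R_m = (4.0 + 1.9 − 4.6 − 8.8 − 0.9 − 7.5) / 6 = -2.6500%
Σ(R_i − R̄_i)(R_m − R̄_m) = 158.1500  ⇒  Cov = 158.1500 / 5 = 31.6300
Σ(R_m − R̄_m)² = 133.1350  ⇒  Var(R_m) = 133.1350 / 5 = 26.6270
β = Cov / Var(R_m) = 31.6300 / 26.6270 = 1.1879
E(R) = R_f + β × MRP = 5.1% + 1.1879 × 8.6% = 15.32%

15.32%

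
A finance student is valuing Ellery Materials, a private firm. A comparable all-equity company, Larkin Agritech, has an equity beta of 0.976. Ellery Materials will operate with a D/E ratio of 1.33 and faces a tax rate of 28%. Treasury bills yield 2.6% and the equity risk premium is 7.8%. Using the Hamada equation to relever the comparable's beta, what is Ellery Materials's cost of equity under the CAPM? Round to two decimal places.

β_L = β_U × [1 + (1 − t)(D/E)] = 0.976 × [1 + (1 − 0.28) × 1.33]
    = 0.976 × [1 + 0.72 × 1.33] = 0.976 × 1.9576 = 1.9106
E(R) = R_f + β_L × MRP = 2.6% + 1.9106 × 7.8% = 17.50%

17.50%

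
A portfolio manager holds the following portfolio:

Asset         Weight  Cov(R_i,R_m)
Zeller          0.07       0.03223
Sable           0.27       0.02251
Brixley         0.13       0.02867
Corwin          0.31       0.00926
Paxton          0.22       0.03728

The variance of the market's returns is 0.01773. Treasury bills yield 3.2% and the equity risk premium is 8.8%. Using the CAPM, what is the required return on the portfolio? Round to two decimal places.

β_Zeller = 0.03223 / 0.01773 = 1.8178
β_Sable = 0.02251 / 0.01773 = 1.2696
β_Brixley = 0.02867 / 0.01773 = 1.6170
β_Corwin = 0.00926 / 0.01773 = 0.5223
β_Paxton = 0.03728 / 0.01773 = 2.1027
β_P = Σ w_i β_i = 0.07×1.8178 + 0.27×1.2696 + 0.13×1.6170 + 0.31×0.5223 + 0.22×2.1027 = 1.3048
E(R_P) = R_f + β_P × MRP = 3.2% + 1.3048 × 8.8% = 14.68%

14.68%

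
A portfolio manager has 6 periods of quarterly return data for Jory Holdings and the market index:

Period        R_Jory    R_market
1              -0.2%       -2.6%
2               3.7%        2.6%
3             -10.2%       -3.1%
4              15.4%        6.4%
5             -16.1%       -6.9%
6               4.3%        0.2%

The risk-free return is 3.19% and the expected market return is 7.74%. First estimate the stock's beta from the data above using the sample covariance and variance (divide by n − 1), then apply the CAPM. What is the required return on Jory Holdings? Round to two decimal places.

13.57%

Mean R_i = (-0.2 + 3.7 − 10.2 + 15.4 − 16.1 + 4.3) / 6 = -0.5167%
Mean R_m = (-2.6 + 2.6 − 3.1 + 6.4 − 6.9 + 0.2) / 6 = -0.5667%
Σ(R_i − R̄_i)(R_m − R̄_m) = 250.5133  ⇒  Cov = 250.5133 / 5 = 50.1027
Σ(R_m − R̄_m)² = 109.8133  ⇒  Var(R_m) = 109.8133 / 5 = 21.9627
β = Cov / Var(R_m) = 50.1027 / 21.9627 = 2.2813
MRP = 7.74% − 3.19% = 4.55%
E(R) = R_f + β × MRP = 3.19% + 2.2813 × 4.55% = 13.57%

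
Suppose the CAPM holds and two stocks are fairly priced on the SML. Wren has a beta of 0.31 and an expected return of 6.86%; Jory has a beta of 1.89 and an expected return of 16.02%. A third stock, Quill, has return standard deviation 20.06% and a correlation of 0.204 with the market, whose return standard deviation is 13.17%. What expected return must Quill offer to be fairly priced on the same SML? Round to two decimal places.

MRP = (16.02% − 6.86%) / (1.89 − 0.31) = 5.7975%
R_f = 6.86% − 0.31 × 5.7975% = 5.0628%
β_Quill = ρ·σ_i/σ_m = 0.204 × 20.06 / 13.17 = 0.3107
E(R_Quill) = R_f + β × MRP = 5.0628% + 0.3107 × 5.7975% = 6.86%

6.86%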